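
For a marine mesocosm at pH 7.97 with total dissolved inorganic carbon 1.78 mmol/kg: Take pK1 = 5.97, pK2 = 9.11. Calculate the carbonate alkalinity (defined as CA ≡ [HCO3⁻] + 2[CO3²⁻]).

CA = 1.88 mmol/kg

CA = [HCO3⁻] + 2[CO3²⁻] = (α₁ + 2α₂)·DIC
At pH 7.97: [H⁺]/K1 = 10^-2.00 = 0.010000, K2/[H⁺] = 10^-1.14 = 0.072444
α₁ = 1/(1 + 0.010000 + 0.072444) = 1/1.0824 = 0.9238; α₂ = α₁·K2/[H⁺] = 0.06693
α₁ + 2α₂ = 1.0577
CA = 1.0577 × 1.78 = 1.88 mmol/kg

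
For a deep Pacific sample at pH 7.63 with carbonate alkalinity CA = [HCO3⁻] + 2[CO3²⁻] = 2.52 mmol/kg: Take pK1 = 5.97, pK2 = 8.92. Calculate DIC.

DIC = 2.45 mmol/kg

CA = [HCO3⁻] + 2[CO3²⁻] = (α₁ + 2α₂)·DIC
At pH 7.63: [H⁺]/K1 = 10^-1.66 = 0.021878, K2/[H⁺] = 10^-1.29 = 0.051286
α₁ = 1/(1 + 0.021878 + 0.051286) = 1/1.0732 = 0.9318; α₂ = α₁·K2/[H⁺] = 0.04779
α₁ + 2α₂ = 1.0274
DIC = CA / (α₁ + 2α₂) = 2.52 / 1.0274 = 2.45 mmol/kg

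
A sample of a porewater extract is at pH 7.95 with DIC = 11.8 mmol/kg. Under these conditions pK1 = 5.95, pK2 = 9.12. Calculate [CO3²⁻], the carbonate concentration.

[CO3²⁻] = 0.740 mmol/kg

α₂ = 1 / (1 + [H⁺]/K2 + [H⁺]²/(K1K2)) = 1 / (1 + 10^+1.17 + 10^-0.83)
   = 1 / (1 + 14.791 + 0.14791) = 1/15.939 = 0.06274
[CO3²⁻] = α₂ × DIC = 0.06274 × 11.8 = 0.740 mmol/kg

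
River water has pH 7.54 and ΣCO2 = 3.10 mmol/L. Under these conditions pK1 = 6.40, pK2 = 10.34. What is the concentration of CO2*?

[CO2*] = 0.209 mmol/L

α₀ = 1 / (1 + K1/[H⁺] + K1K2/[H⁺]²) = 1 / (1 + 10^+1.14 + 10^-1.66)
   = 1 / (1 + 13.804 + 0.021878) = 1/14.826 = 0.06745
[CO2*] = α₀ × DIC = 0.06745 × 3.10 = 0.209 mmol/L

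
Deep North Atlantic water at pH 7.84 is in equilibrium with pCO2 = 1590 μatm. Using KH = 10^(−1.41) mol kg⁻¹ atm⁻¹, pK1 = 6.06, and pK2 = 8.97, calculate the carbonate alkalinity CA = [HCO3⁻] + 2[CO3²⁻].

CA = 4.28 mmol/kg

[CO2*] = KH · pCO2 = 10^(−1.41) × 1590×10^-6 = 6.186×10^-5 mol/kg
α₀ = 1/(1 + K1/[H⁺] + K1K2/[H⁺]²) = 1/(1 + 10^+1.78 + 10^+0.65) = 0.01522
DIC = [CO2*]/α₀ = 6.186×10^-5 / 0.01522 = 4.065 mmol/kg
CA = (α₁ + 2α₂)·DIC = (0.9168 + 2×0.06796) × 4.065 = 4.28 mmol/kg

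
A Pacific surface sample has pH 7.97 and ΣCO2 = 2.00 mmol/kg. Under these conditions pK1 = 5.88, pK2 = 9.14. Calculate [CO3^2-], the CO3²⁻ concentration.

α₂ = 1 / (1 + [H⁺]/K2 + [H⁺]²/(K1K2)) = 1 / (1 + 10^+1.17 + 10^-0.92)
   = 1 / (1 + 14.791 + 0.12023) = 1/15.911 = 0.06285
[CO3²⁻] = α₂ × DIC = 0.06285 × 2.00 = 0.126 mmol/kg

[CO3²⁻] = 0.126 mmol/kg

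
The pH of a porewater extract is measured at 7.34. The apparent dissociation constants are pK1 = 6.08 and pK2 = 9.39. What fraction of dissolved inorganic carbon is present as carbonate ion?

α₂ = 1 / (1 + [H⁺]/K2 + [H⁺]²/(K1K2)) = 1 / (1 + 10^+2.05 + 10^+0.79)
   = 1 / (1 + 112.20 + 6.1660) = 1/119.37 = 0.008377

α₂ = 0.00838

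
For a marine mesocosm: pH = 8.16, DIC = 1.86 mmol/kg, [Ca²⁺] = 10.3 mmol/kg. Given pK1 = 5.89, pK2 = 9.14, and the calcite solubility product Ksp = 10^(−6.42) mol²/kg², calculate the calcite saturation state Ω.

α₂ = 1 / (1 + [H⁺]/K2 + [H⁺]²/(K1K2)) = 1 / (1 + 10^+0.98 + 10^-1.29)
   = 1 / (1 + 9.5499 + 0.051286) = 1/10.601 = 0.09433
[CO3²⁻] = α₂ × DIC = 0.09433 × 1.86 = 0.1755 mmol/kg
Ksp = 10^(−6.42) = 3.802×10^-7
Ω = [Ca²⁺][CO3²⁻]/Ksp = (10.3×10^-3)(1.755×10^-4) / 3.802×10^-7 = 4.75

Ω = 4.75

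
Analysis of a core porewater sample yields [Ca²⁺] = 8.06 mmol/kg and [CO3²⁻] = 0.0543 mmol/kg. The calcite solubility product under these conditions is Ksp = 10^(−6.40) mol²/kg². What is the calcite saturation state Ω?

Ω = 1.10

Ksp = 10^(−6.40) = 3.981×10^-7
Ω = [Ca²⁺][CO3²⁻]/Ksp = (8.06×10^-3)(0.0543×10^-3) / 3.981×10^-7 = 1.10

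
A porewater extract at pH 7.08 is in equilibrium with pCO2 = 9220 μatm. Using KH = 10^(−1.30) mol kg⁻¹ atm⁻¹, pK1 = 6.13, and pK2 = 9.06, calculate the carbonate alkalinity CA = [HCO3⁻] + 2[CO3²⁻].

CA = 4.20 mmol/kg

[CO2*] = KH · pCO2 = 10^(−1.30) × 9220×10^-6 = 4.621×10^-4 mol/kg
α₀ = 1/(1 + K1/[H⁺] + K1K2/[H⁺]²) = 1/(1 + 10^+0.95 + 10^-1.03) = 0.09994
DIC = [CO2*]/α₀ = 4.621×10^-4 / 0.09994 = 4.624 mmol/kg
CA = (α₁ + 2α₂)·DIC = (0.8907 + 2×0.009327) × 4.624 = 4.20 mmol/kg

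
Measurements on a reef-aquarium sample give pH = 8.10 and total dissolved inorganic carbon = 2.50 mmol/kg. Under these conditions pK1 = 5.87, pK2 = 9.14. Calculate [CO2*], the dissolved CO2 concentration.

α₀ = 1 / (1 + K1/[H⁺] + K1K2/[H⁺]²) = 1 / (1 + 10^+2.23 + 10^+1.19)
   = 1 / (1 + 169.82 + 15.488) = 1/186.31 = 0.005367
[CO2*] = α₀ × DIC = 0.005367 × 2.50 = 0.0134 mmol/kg = 13.4 μmol/kg

[CO2*] = 13.4 μmol/kg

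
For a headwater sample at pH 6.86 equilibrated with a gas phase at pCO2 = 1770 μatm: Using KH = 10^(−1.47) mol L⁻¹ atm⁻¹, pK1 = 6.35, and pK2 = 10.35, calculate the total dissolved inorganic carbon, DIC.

[CO2*] = KH · pCO2 = 10^(−1.47) × 1770×10^-6 = 5.998×10^-5 mol/L
α₀ = 1/(1 + K1/[H⁺] + K1K2/[H⁺]²) = 1/(1 + 10^+0.51 + 10^-2.98) = 0.2360
DIC = [CO2*]/α₀ = 5.998×10^-5 / 0.2360 = 0.254 mmol/L

DIC = 0.254 mmol/L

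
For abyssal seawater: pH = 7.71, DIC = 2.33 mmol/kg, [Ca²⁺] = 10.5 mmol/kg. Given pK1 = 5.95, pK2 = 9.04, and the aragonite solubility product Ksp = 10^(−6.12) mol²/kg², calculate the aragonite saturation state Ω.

α₂ = 1 / (1 + [H⁺]/K2 + [H⁺]²/(K1K2)) = 1 / (1 + 10^+1.33 + 10^-0.43)
   = 1 / (1 + 21.380 + 0.37154) = 1/22.751 = 0.04395
[CO3²⁻] = α₂ × DIC = 0.04395 × 2.33 = 0.1024 mmol/kg
Ksp = 10^(−6.12) = 7.586×10^-7
Ω = [Ca²⁺][CO3²⁻]/Ksp = (10.5×10^-3)(1.024×10^-4) / 7.586×10^-7 = 1.42

Ω = 1.42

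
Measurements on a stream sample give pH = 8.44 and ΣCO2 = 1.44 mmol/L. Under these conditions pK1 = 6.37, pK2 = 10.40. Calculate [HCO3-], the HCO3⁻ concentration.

[HCO3⁻] = 1.41 mmol/L

α₁ = 1 / (1 + [H⁺]/K1 + K2/[H⁺]) = 1 / (1 + 10^-2.07 + 10^-1.96)
   = 1 / (1 + 0.0085114 + 0.010965) = 1/1.0195 = 0.9809
[HCO3⁻] = α₁ × DIC = 0.9809 × 1.44 = 1.41 mmol/L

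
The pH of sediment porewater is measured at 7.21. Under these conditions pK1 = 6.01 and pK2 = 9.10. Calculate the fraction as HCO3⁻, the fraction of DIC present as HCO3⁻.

α₁ = 0.929

α₁ = 1 / (1 + [H⁺]/K1 + K2/[H⁺]) = 1 / (1 + 10^-1.20 + 10^-1.89)
   = 1 / (1 + 0.063096 + 0.012882) = 1/1.0760 = 0.9294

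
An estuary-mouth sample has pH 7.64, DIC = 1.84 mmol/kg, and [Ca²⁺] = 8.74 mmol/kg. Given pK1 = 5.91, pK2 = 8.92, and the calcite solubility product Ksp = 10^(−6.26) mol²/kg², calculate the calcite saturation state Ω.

α₂ = 1 / (1 + [H⁺]/K2 + [H⁺]²/(K1K2)) = 1 / (1 + 10^+1.28 + 10^-0.45)
   = 1 / (1 + 19.055 + 0.35481) = 1/20.409 = 0.04900
[CO3²⁻] = α₂ × DIC = 0.04900 × 1.84 = 0.09015 mmol/kg
Ksp = 10^(−6.26) = 5.495×10^-7
Ω = [Ca²⁺][CO3²⁻]/Ksp = (8.74×10^-3)(9.015×10^-5) / 5.495×10^-7 = 1.43

Ω = 1.43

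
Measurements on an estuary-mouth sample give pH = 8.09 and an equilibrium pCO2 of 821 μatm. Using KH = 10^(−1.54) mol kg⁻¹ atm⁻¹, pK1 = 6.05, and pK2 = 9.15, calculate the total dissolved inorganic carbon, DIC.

DIC = 2.85 mmol/kg

[CO2*] = KH · pCO2 = 10^(−1.54) × 821×10^-6 = 2.368×10^-5 mol/kg
α₀ = 1/(1 + K1/[H⁺] + K1K2/[H⁺]²) = 1/(1 + 10^+2.04 + 10^+0.98) = 0.008320
DIC = [CO2*]/α₀ = 2.368×10^-5 / 0.008320 = 2.85 mmol/kg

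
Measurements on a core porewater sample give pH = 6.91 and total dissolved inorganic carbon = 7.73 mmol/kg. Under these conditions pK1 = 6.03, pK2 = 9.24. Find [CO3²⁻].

[CO3²⁻] = 0.0318 mmol/kg

α₂ = 1 / (1 + [H⁺]/K2 + [H⁺]²/(K1K2)) = 1 / (1 + 10^+2.33 + 10^+1.45)
   = 1 / (1 + 213.80 + 28.184) = 1/242.98 = 0.004116
[CO3²⁻] = α₂ × DIC = 0.004116 × 7.73 = 0.0318 mmol/kg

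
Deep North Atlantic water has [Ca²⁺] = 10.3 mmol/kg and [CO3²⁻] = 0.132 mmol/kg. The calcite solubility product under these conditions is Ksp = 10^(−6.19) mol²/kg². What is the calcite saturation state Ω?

Ω = 2.11

Ksp = 10^(−6.19) = 6.457×10^-7
Ω = [Ca²⁺][CO3²⁻]/Ksp = (10.3×10^-3)(0.132×10^-3) / 6.457×10^-7 = 2.11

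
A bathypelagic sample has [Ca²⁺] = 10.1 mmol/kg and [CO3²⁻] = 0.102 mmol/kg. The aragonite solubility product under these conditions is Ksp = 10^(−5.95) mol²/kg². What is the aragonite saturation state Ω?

Ksp = 10^(−5.95) = 1.122×10^-6
Ω = [Ca²⁺][CO3²⁻]/Ksp = (10.1×10^-3)(0.102×10^-3) / 1.122×10^-6 = 0.918

Ω = 0.918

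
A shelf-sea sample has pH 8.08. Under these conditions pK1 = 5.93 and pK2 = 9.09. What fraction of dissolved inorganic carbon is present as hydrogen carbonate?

α₁ = 0.905

α₁ = 1 / (1 + [H⁺]/K1 + K2/[H⁺]) = 1 / (1 + 10^-2.15 + 10^-1.01)
   = 1 / (1 + 0.0070795 + 0.097724) = 1/1.1048 = 0.9051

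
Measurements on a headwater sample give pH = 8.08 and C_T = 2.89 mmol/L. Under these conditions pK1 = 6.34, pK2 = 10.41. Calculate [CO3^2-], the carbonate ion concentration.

[CO3²⁻] = 13.2 μmol/L

α₂ = 1 / (1 + [H⁺]/K2 + [H⁺]²/(K1K2)) = 1 / (1 + 10^+2.33 + 10^+0.59)
   = 1 / (1 + 213.80 + 3.8905) = 1/218.69 = 0.004573
[CO3²⁻] = α₂ × DIC = 0.004573 × 2.89 = 0.0132 mmol/L = 13.2 μmol/L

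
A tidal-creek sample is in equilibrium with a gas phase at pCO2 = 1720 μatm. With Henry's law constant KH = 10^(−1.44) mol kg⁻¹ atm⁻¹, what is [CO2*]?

KH = 10^(−1.44) = 3.631×10^-2 mol kg⁻¹ atm⁻¹
[CO2*] = KH · pCO2 = 3.631×10^-2 × 1720×10^-6 atm = 6.24×10^-5 mol/kg

[CO2*] = 62.4 μmol/kg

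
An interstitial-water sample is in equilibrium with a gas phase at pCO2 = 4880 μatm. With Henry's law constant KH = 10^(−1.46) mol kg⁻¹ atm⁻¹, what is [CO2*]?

[CO2*] = 169 μmol/kg

KH = 10^(−1.46) = 3.467×10^-2 mol kg⁻¹ atm⁻¹
[CO2*] = KH · pCO2 = 3.467×10^-2 × 4880×10^-6 atm = 1.69×10^-4 mol/kg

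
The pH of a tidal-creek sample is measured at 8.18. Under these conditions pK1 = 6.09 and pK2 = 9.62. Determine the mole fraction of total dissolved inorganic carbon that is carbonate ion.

α₂ = 1 / (1 + [H⁺]/K2 + [H⁺]²/(K1K2)) = 1 / (1 + 10^+1.44 + 10^-0.65)
   = 1 / (1 + 27.542 + 0.22387) = 1/28.766 = 0.03476

α₂ = 0.0348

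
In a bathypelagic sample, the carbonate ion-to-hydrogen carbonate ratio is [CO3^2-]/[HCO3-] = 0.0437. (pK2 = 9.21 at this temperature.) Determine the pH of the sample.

pH = 7.85

From K2 = [H⁺][CO3^2-]/[HCO3-]:  pH = pK2 + log₁₀([CO3^2-]/[HCO3-])
log₁₀(0.0437) = -1.360
pH = 9.21 + (-1.360) = 7.85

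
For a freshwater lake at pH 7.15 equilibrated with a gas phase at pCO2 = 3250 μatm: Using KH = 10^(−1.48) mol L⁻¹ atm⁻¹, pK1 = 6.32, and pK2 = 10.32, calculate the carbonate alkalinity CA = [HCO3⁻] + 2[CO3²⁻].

CA = 0.729 mmol/L

[CO2*] = KH · pCO2 = 10^(−1.48) × 3250×10^-6 = 1.076×10^-4 mol/L
α₀ = 1/(1 + K1/[H⁺] + K1K2/[H⁺]²) = 1/(1 + 10^+0.83 + 10^-2.34) = 0.1288
DIC = [CO2*]/α₀ = 1.076×10^-4 / 0.1288 = 0.8357 mmol/L
CA = (α₁ + 2α₂)·DIC = (0.8706 + 2×0.0005886) × 0.8357 = 0.729 mmol/L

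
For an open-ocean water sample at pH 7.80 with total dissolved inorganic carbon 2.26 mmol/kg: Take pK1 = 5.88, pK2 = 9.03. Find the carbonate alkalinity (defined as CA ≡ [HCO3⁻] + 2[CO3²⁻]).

CA = [HCO3⁻] + 2[CO3²⁻] = (α₁ + 2α₂)·DIC
At pH 7.80: [H⁺]/K1 = 10^-1.92 = 0.012023, K2/[H⁺] = 10^-1.23 = 0.058884
α₁ = 1/(1 + 0.012023 + 0.058884) = 1/1.0709 = 0.9338; α₂ = α₁·K2/[H⁺] = 0.05499
α₁ + 2α₂ = 1.0438
CA = 1.0438 × 2.26 = 2.36 mmol/kg

CA = 2.36 mmol/kg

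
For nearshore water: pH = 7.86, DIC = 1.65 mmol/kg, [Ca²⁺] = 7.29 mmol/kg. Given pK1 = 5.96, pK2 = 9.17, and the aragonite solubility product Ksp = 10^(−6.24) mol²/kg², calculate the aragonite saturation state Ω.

Ω = 0.964

α₂ = 1 / (1 + [H⁺]/K2 + [H⁺]²/(K1K2)) = 1 / (1 + 10^+1.31 + 10^-0.59)
   = 1 / (1 + 20.417 + 0.25704) = 1/21.674 = 0.04614
[CO3²⁻] = α₂ × DIC = 0.04614 × 1.65 = 0.07613 mmol/kg
Ksp = 10^(−6.24) = 5.754×10^-7
Ω = [Ca²⁺][CO3²⁻]/Ksp = (7.29×10^-3)(7.613×10^-5) / 5.754×10^-7 = 0.964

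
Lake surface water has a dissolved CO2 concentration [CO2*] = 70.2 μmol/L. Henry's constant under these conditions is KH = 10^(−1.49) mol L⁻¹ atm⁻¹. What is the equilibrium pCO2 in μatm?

KH = 10^(−1.49) = 3.236×10^-2 mol L⁻¹ atm⁻¹
pCO2 = [CO2*]/KH = 70.2×10^-6 / 3.236×10^-2 = 2.17×10^-3 atm = 2170 μatm

pCO2 = 2170 μatm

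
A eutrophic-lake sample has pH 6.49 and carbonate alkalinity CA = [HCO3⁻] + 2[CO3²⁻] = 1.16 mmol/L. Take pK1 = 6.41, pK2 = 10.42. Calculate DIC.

DIC = 2.12 mmol/L

CA = [HCO3⁻] + 2[CO3²⁻] = (α₁ + 2α₂)·DIC
At pH 6.49: [H⁺]/K1 = 10^-0.08 = 0.83176, K2/[H⁺] = 10^-3.93 = 0.00011749
α₁ = 1/(1 + 0.83176 + 0.00011749) = 1/1.8319 = 0.5459; α₂ = α₁·K2/[H⁺] = 6.414×10^-5
α₁ + 2α₂ = 0.5460
DIC = CA / (α₁ + 2α₂) = 1.16 / 0.5460 = 2.12 mmol/L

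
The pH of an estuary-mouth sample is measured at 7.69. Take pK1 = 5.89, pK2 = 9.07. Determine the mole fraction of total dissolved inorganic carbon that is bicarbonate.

α₁ = 0.946

α₁ = 1 / (1 + [H⁺]/K1 + K2/[H⁺]) = 1 / (1 + 10^-1.80 + 10^-1.38)
   = 1 / (1 + 0.015849 + 0.041687) = 1/1.0575 = 0.9456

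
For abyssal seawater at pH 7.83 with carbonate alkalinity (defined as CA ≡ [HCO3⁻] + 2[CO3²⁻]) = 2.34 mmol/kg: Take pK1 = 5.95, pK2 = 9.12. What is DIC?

CA = [HCO3⁻] + 2[CO3²⁻] = (α₁ + 2α₂)·DIC
At pH 7.83: [H⁺]/K1 = 10^-1.88 = 0.013183, K2/[H⁺] = 10^-1.29 = 0.051286
α₁ = 1/(1 + 0.013183 + 0.051286) = 1/1.0645 = 0.9394; α₂ = α₁·K2/[H⁺] = 0.04818
α₁ + 2α₂ = 1.0358
DIC = CA / (α₁ + 2α₂) = 2.34 / 1.0358 = 2.26 mmol/kg

DIC = 2.26 mmol/kg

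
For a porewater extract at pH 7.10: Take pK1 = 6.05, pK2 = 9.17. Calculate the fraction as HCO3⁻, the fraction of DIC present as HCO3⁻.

α₁ = 0.911

α₁ = 1 / (1 + [H⁺]/K1 + K2/[H⁺]) = 1 / (1 + 10^-1.05 + 10^-2.07)
   = 1 / (1 + 0.089125 + 0.0085114) = 1/1.0976 = 0.9110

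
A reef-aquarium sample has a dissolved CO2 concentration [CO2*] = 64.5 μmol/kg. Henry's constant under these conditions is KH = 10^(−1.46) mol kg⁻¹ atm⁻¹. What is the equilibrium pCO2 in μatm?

KH = 10^(−1.46) = 3.467×10^-2 mol kg⁻¹ atm⁻¹
pCO2 = [CO2*]/KH = 64.5×10^-6 / 3.467×10^-2 = 1.86×10^-3 atm = 1860 μatm

pCO2 = 1860 μatm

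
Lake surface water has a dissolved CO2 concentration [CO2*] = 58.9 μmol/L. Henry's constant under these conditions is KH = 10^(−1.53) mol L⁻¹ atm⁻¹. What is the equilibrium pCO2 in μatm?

pCO2 = 2000 μatm

KH = 10^(−1.53) = 2.951×10^-2 mol L⁻¹ atm⁻¹
pCO2 = [CO2*]/KH = 58.9×10^-6 / 2.951×10^-2 = 2.00×10^-3 atm = 2000 μatm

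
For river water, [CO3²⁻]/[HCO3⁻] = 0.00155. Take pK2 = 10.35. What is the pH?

pH = 7.54

From K2 = [H⁺][CO3²⁻]/[HCO3⁻]:  pH = pK2 + log₁₀([CO3²⁻]/[HCO3⁻])
log₁₀(0.00155) = -2.810
pH = 10.35 + (-2.810) = 7.54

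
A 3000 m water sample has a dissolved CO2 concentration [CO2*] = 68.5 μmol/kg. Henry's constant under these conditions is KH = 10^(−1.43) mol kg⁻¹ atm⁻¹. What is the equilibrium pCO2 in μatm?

pCO2 = 1840 μatm

KH = 10^(−1.43) = 3.715×10^-2 mol kg⁻¹ atm⁻¹
pCO2 = [CO2*]/KH = 68.5×10^-6 / 3.715×10^-2 = 1.84×10^-3 atm = 1840 μatm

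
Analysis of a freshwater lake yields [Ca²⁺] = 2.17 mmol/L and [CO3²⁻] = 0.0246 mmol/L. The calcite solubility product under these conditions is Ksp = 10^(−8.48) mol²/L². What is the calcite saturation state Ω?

Ω = 16.1

Ksp = 10^(−8.48) = 3.311×10^-9
Ω = [Ca²⁺][CO3²⁻]/Ksp = (2.17×10^-3)(0.0246×10^-3) / 3.311×10^-9 = 16.1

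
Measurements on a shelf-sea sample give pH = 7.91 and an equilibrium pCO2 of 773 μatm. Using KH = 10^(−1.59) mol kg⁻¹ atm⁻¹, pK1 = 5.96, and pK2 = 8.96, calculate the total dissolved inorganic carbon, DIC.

[CO2*] = KH · pCO2 = 10^(−1.59) × 773×10^-6 = 1.987×10^-5 mol/kg
α₀ = 1/(1 + K1/[H⁺] + K1K2/[H⁺]²) = 1/(1 + 10^+1.95 + 10^+0.90) = 0.01020
DIC = [CO2*]/α₀ = 1.987×10^-5 / 0.01020 = 1.95 mmol/kg

DIC = 1.95 mmol/kg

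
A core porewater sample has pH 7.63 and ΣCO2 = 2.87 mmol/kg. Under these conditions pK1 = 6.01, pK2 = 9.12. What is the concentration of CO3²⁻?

α₂ = 1 / (1 + [H⁺]/K2 + [H⁺]²/(K1K2)) = 1 / (1 + 10^+1.49 + 10^-0.13)
   = 1 / (1 + 30.903 + 0.74131) = 1/32.644 = 0.03063
[CO3²⁻] = α₂ × DIC = 0.03063 × 2.87 = 0.0879 mmol/kg

[CO3²⁻] = 0.0879 mmol/kg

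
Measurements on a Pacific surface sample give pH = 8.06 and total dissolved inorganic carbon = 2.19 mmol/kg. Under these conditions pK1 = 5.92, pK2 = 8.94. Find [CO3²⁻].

α₂ = 1 / (1 + [H⁺]/K2 + [H⁺]²/(K1K2)) = 1 / (1 + 10^+0.88 + 10^-1.26)
   = 1 / (1 + 7.5858 + 0.054954) = 1/8.6407 = 0.1157
[CO3²⁻] = α₂ × DIC = 0.1157 × 2.19 = 0.253 mmol/kg

[CO3²⁻] = 0.253 mmol/kg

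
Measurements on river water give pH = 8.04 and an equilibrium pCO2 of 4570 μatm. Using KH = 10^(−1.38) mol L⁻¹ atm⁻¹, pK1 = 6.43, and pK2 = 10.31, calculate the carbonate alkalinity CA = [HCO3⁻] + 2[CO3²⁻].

CA = 7.84 mmol/L

[CO2*] = KH · pCO2 = 10^(−1.38) × 4570×10^-6 = 1.905×10^-4 mol/L
α₀ = 1/(1 + K1/[H⁺] + K1K2/[H⁺]²) = 1/(1 + 10^+1.61 + 10^-0.66) = 0.02383
DIC = [CO2*]/α₀ = 1.905×10^-4 / 0.02383 = 7.993 mmol/L
CA = (α₁ + 2α₂)·DIC = (0.9710 + 2×0.005214) × 7.993 = 7.84 mmol/L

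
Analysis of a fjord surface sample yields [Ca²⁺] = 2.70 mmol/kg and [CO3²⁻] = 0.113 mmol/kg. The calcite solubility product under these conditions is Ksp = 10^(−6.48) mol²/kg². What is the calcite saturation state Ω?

Ω = 0.921

Ksp = 10^(−6.48) = 3.311×10^-7
Ω = [Ca²⁺][CO3²⁻]/Ksp = (2.70×10^-3)(0.113×10^-3) / 3.311×10^-7 = 0.921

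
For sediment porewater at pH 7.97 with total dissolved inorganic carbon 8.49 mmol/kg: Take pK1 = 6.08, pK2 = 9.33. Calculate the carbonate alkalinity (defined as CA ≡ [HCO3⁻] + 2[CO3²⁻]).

CA = 8.74 mmol/kg

CA = [HCO3⁻] + 2[CO3²⁻] = (α₁ + 2α₂)·DIC
At pH 7.97: [H⁺]/K1 = 10^-1.89 = 0.012882, K2/[H⁺] = 10^-1.36 = 0.043652
α₁ = 1/(1 + 0.012882 + 0.043652) = 1/1.0565 = 0.9465; α₂ = α₁·K2/[H⁺] = 0.04132
α₁ + 2α₂ = 1.0291
CA = 1.0291 × 8.49 = 8.74 mmol/kg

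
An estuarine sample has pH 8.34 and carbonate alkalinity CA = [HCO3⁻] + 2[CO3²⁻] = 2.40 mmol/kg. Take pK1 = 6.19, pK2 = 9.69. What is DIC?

DIC = 2.32 mmol/kg

CA = [HCO3⁻] + 2[CO3²⁻] = (α₁ + 2α₂)·DIC
At pH 8.34: [H⁺]/K1 = 10^-2.15 = 0.0070795, K2/[H⁺] = 10^-1.35 = 0.044668
α₁ = 1/(1 + 0.0070795 + 0.044668) = 1/1.0517 = 0.9508; α₂ = α₁·K2/[H⁺] = 0.04247
α₁ + 2α₂ = 1.0357
DIC = CA / (α₁ + 2α₂) = 2.40 / 1.0357 = 2.32 mmol/kg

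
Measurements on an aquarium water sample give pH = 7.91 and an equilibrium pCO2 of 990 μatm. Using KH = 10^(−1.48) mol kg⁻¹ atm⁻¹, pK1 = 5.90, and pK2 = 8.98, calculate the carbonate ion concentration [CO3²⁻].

[CO3²⁻] = 0.286 mmol/kg

[CO2*] = KH · pCO2 = 10^(−1.48) × 990×10^-6 = 3.278×10^-5 mol/kg
α₀ = 1/(1 + K1/[H⁺] + K1K2/[H⁺]²) = 1/(1 + 10^+2.01 + 10^+0.94) = 0.008925
DIC = [CO2*]/α₀ = 3.278×10^-5 / 0.008925 = 3.673 mmol/kg
[CO3²⁻] = α₂·DIC; α₂ = 0.07774, so [CO3²⁻] = 0.07774 × 3.673 = 0.286 mmol/kg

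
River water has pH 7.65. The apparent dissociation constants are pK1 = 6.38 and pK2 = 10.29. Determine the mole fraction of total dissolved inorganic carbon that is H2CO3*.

α₀ = 0.0509

α₀ = 1 / (1 + K1/[H⁺] + K1K2/[H⁺]²) = 1 / (1 + 10^+1.27 + 10^-1.37)
   = 1 / (1 + 18.621 + 0.042658) = 1/19.664 = 0.05086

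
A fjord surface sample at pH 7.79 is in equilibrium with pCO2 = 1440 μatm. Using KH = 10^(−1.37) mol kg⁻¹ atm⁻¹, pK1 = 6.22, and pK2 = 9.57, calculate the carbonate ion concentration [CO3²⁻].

[CO2*] = KH · pCO2 = 10^(−1.37) × 1440×10^-6 = 6.143×10^-5 mol/kg
α₀ = 1/(1 + K1/[H⁺] + K1K2/[H⁺]²) = 1/(1 + 10^+1.57 + 10^-0.21) = 0.02579
DIC = [CO2*]/α₀ = 6.143×10^-5 / 0.02579 = 2.382 mmol/kg
[CO3²⁻] = α₂·DIC; α₂ = 0.01590, so [CO3²⁻] = 0.01590 × 2.382 = 0.0379 mmol/kg

[CO3²⁻] = 0.0379 mmol/kg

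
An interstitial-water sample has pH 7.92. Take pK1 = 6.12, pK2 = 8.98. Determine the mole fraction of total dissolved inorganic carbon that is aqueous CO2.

α₀ = 1 / (1 + K1/[H⁺] + K1K2/[H⁺]²) = 1 / (1 + 10^+1.80 + 10^+0.74)
   = 1 / (1 + 63.096 + 5.4954) = 1/69.591 = 0.01437

α₀ = 0.0144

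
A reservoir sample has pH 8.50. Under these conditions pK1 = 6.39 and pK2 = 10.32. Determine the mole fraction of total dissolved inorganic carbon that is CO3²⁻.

α₂ = 0.0148

α₂ = 1 / (1 + [H⁺]/K2 + [H⁺]²/(K1K2)) = 1 / (1 + 10^+1.82 + 10^-0.29)
   = 1 / (1 + 66.069 + 0.51286) = 1/67.582 = 0.01480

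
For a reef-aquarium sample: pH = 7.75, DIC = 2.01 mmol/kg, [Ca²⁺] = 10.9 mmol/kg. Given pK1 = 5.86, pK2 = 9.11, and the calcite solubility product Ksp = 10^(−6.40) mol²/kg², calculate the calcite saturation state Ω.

Ω = 2.27

α₂ = 1 / (1 + [H⁺]/K2 + [H⁺]²/(K1K2)) = 1 / (1 + 10^+1.36 + 10^-0.53)
   = 1 / (1 + 22.909 + 0.29512) = 1/24.204 = 0.04132
[CO3²⁻] = α₂ × DIC = 0.04132 × 2.01 = 0.08304 mmol/kg
Ksp = 10^(−6.40) = 3.981×10^-7
Ω = [Ca²⁺][CO3²⁻]/Ksp = (10.9×10^-3)(8.304×10^-5) / 3.981×10^-7 = 2.27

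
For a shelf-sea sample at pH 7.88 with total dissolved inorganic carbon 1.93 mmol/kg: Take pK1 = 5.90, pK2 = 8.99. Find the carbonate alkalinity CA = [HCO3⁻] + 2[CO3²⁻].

CA = 2.05 mmol/kg

CA = [HCO3⁻] + 2[CO3²⁻] = (α₁ + 2α₂)·DIC
At pH 7.88: [H⁺]/K1 = 10^-1.98 = 0.010471, K2/[H⁺] = 10^-1.11 = 0.077625
α₁ = 1/(1 + 0.010471 + 0.077625) = 1/1.0881 = 0.9190; α₂ = α₁·K2/[H⁺] = 0.07134
α₁ + 2α₂ = 1.0617
CA = 1.0617 × 1.93 = 2.05 mmol/kg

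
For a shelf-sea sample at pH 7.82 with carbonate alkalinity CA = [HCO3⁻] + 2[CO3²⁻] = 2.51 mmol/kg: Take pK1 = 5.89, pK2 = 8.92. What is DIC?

DIC = 2.36 mmol/kg

CA = [HCO3⁻] + 2[CO3²⁻] = (α₁ + 2α₂)·DIC
At pH 7.82: [H⁺]/K1 = 10^-1.93 = 0.011749, K2/[H⁺] = 10^-1.10 = 0.079433
α₁ = 1/(1 + 0.011749 + 0.079433) = 1/1.0912 = 0.9164; α₂ = α₁·K2/[H⁺] = 0.07280
α₁ + 2α₂ = 1.0620
DIC = CA / (α₁ + 2α₂) = 2.51 / 1.0620 = 2.36 mmol/kg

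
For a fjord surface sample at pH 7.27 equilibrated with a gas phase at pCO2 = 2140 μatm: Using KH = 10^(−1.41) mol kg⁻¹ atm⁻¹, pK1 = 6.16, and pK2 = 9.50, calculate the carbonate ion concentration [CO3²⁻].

[CO2*] = KH · pCO2 = 10^(−1.41) × 2140×10^-6 = 8.326×10^-5 mol/kg
α₀ = 1/(1 + K1/[H⁺] + K1K2/[H⁺]²) = 1/(1 + 10^+1.11 + 10^-1.12) = 0.07164
DIC = [CO2*]/α₀ = 8.326×10^-5 / 0.07164 = 1.162 mmol/kg
[CO3²⁻] = α₂·DIC; α₂ = 0.005435, so [CO3²⁻] = 0.005435 × 1.162 = 0.00632 mmol/kg = 6.32 μmol/kg

[CO3²⁻] = 6.32 μmol/kg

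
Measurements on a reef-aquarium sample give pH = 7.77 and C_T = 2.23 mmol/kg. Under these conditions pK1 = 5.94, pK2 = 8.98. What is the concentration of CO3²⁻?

α₂ = 1 / (1 + [H⁺]/K2 + [H⁺]²/(K1K2)) = 1 / (1 + 10^+1.21 + 10^-0.62)
   = 1 / (1 + 16.218 + 0.23988) = 1/17.458 = 0.05728
[CO3²⁻] = α₂ × DIC = 0.05728 × 2.23 = 0.128 mmol/kg

[CO3²⁻] = 0.128 mmol/kg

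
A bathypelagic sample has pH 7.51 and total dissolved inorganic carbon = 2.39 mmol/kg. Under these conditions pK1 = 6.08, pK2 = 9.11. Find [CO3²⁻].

[CO3²⁻] = 0.0565 mmol/kg

α₂ = 1 / (1 + [H⁺]/K2 + [H⁺]²/(K1K2)) = 1 / (1 + 10^+1.60 + 10^+0.17)
   = 1 / (1 + 39.811 + 1.4791) = 1/42.290 = 0.02365
[CO3²⁻] = α₂ × DIC = 0.02365 × 2.39 = 0.0565 mmol/kg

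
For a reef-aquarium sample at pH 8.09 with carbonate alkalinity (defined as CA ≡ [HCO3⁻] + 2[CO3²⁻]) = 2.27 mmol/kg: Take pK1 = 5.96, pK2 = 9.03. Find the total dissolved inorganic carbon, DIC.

CA = [HCO3⁻] + 2[CO3²⁻] = (α₁ + 2α₂)·DIC
At pH 8.09: [H⁺]/K1 = 10^-2.13 = 0.0074131, K2/[H⁺] = 10^-0.94 = 0.11482
α₁ = 1/(1 + 0.0074131 + 0.11482) = 1/1.1222 = 0.8911; α₂ = α₁·K2/[H⁺] = 0.1023
α₁ + 2α₂ = 1.0957
DIC = CA / (α₁ + 2α₂) = 2.27 / 1.0957 = 2.07 mmol/kg

DIC = 2.07 mmol/kg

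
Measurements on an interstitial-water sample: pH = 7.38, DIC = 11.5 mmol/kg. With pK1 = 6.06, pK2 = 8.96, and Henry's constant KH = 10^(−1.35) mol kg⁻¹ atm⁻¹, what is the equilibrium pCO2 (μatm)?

α₀ = 1 / (1 + K1/[H⁺] + K1K2/[H⁺]²) = 1 / (1 + 10^+1.32 + 10^-0.26)
   = 1 / (1 + 20.893 + 0.54954) = 1/22.443 = 0.04456
[CO2*] = α₀ × DIC = 0.04456 × 11.5 = 0.5124 mmol/kg
pCO2 = [CO2*]/KH = 5.124×10^-4 / 4.467×10^-2 = 1.15×10^4 μatm

pCO2 = 1.15×10^4 μatm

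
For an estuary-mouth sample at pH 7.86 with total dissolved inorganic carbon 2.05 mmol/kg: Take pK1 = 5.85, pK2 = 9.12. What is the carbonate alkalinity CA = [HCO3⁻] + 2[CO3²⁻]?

CA = [HCO3⁻] + 2[CO3²⁻] = (α₁ + 2α₂)·DIC
At pH 7.86: [H⁺]/K1 = 10^-2.01 = 0.0097724, K2/[H⁺] = 10^-1.26 = 0.054954
α₁ = 1/(1 + 0.0097724 + 0.054954) = 1/1.0647 = 0.9392; α₂ = α₁·K2/[H⁺] = 0.05161
α₁ + 2α₂ = 1.0424
CA = 1.0424 × 2.05 = 2.14 mmol/kg

CA = 2.14 mmol/kg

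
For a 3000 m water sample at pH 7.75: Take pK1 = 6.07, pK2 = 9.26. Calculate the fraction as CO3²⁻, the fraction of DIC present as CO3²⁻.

α₂ = 0.0294

α₂ = 1 / (1 + [H⁺]/K2 + [H⁺]²/(K1K2)) = 1 / (1 + 10^+1.51 + 10^-0.17)
   = 1 / (1 + 32.359 + 0.67608) = 1/34.035 = 0.02938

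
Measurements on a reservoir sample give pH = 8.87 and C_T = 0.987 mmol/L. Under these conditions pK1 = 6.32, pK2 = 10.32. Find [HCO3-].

[HCO3⁻] = 0.951 mmol/L

α₁ = 1 / (1 + [H⁺]/K1 + K2/[H⁺]) = 1 / (1 + 10^-2.55 + 10^-1.45)
   = 1 / (1 + 0.0028184 + 0.035481) = 1/1.0383 = 0.9631
[HCO3⁻] = α₁ × DIC = 0.9631 × 0.987 = 0.951 mmol/L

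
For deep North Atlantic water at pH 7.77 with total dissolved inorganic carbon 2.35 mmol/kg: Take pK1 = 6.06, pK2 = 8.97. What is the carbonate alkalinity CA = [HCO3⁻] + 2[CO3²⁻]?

CA = [HCO3⁻] + 2[CO3²⁻] = (α₁ + 2α₂)·DIC
At pH 7.77: [H⁺]/K1 = 10^-1.71 = 0.019498, K2/[H⁺] = 10^-1.20 = 0.063096
α₁ = 1/(1 + 0.019498 + 0.063096) = 1/1.0826 = 0.9237; α₂ = α₁·K2/[H⁺] = 0.05828
α₁ + 2α₂ = 1.0403
CA = 1.0403 × 2.35 = 2.44 mmol/kg

CA = 2.44 mmol/kg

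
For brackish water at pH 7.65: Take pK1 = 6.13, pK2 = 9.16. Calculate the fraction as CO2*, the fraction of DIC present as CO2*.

α₀ = 1 / (1 + K1/[H⁺] + K1K2/[H⁺]²) = 1 / (1 + 10^+1.52 + 10^+0.01)
   = 1 / (1 + 33.113 + 1.0233) = 1/35.136 = 0.02846

α₀ = 0.0285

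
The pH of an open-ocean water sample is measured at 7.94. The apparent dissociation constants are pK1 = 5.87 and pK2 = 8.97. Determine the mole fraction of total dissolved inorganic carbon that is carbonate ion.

α₂ = 1 / (1 + [H⁺]/K2 + [H⁺]²/(K1K2)) = 1 / (1 + 10^+1.03 + 10^-1.04)
   = 1 / (1 + 10.715 + 0.091201) = 1/11.806 = 0.08470

α₂ = 0.0847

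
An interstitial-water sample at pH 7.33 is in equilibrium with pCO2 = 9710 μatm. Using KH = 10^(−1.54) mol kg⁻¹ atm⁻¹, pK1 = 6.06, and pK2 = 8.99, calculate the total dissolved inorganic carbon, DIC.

DIC = 5.61 mmol/kg

[CO2*] = KH · pCO2 = 10^(−1.54) × 9710×10^-6 = 2.800×10^-4 mol/kg
α₀ = 1/(1 + K1/[H⁺] + K1K2/[H⁺]²) = 1/(1 + 10^+1.27 + 10^-0.39) = 0.04993
DIC = [CO2*]/α₀ = 2.800×10^-4 / 0.04993 = 5.61 mmol/kg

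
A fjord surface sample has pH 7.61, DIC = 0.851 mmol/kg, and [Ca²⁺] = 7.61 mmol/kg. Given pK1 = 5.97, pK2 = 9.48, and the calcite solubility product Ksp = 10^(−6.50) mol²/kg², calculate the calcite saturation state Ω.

α₂ = 1 / (1 + [H⁺]/K2 + [H⁺]²/(K1K2)) = 1 / (1 + 10^+1.87 + 10^+0.23)
   = 1 / (1 + 74.131 + 1.6982) = 1/76.829 = 0.01302
[CO3²⁻] = α₂ × DIC = 0.01302 × 0.851 = 0.01108 mmol/kg = 11.08 μmol/kg
Ksp = 10^(−6.50) = 3.162×10^-7
Ω = [Ca²⁺][CO3²⁻]/Ksp = (7.61×10^-3)(1.108×10^-5) / 3.162×10^-7 = 0.267

Ω = 0.267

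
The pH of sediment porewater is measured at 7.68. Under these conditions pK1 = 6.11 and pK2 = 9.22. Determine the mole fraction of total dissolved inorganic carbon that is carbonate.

α₂ = 1 / (1 + [H⁺]/K2 + [H⁺]²/(K1K2)) = 1 / (1 + 10^+1.54 + 10^-0.03)
   = 1 / (1 + 34.674 + 0.93325) = 1/36.607 = 0.02732

α₂ = 0.0273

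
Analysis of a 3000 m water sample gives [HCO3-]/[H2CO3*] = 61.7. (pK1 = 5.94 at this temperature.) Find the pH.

From K1 = [H⁺][HCO3-]/[H2CO3*]:  pH = pK1 + log₁₀([HCO3-]/[H2CO3*])
log₁₀(61.7) = +1.790
pH = 5.94 + (+1.790) = 7.73

pH = 7.73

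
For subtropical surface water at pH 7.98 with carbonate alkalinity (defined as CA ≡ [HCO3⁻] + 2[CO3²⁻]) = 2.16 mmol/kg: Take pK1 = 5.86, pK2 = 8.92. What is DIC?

DIC = 1.97 mmol/kg

CA = [HCO3⁻] + 2[CO3²⁻] = (α₁ + 2α₂)·DIC
At pH 7.98: [H⁺]/K1 = 10^-2.12 = 0.0075858, K2/[H⁺] = 10^-0.94 = 0.11482
α₁ = 1/(1 + 0.0075858 + 0.11482) = 1/1.1224 = 0.8909; α₂ = α₁·K2/[H⁺] = 0.1023
α₁ + 2α₂ = 1.0955
DIC = CA / (α₁ + 2α₂) = 2.16 / 1.0955 = 1.97 mmol/kg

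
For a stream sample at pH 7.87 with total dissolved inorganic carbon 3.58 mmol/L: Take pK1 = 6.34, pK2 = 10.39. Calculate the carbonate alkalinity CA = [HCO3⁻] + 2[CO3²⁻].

CA = [HCO3⁻] + 2[CO3²⁻] = (α₁ + 2α₂)·DIC
At pH 7.87: [H⁺]/K1 = 10^-1.53 = 0.029512, K2/[H⁺] = 10^-2.52 = 0.0030200
α₁ = 1/(1 + 0.029512 + 0.0030200) = 1/1.0325 = 0.9685; α₂ = α₁·K2/[H⁺] = 0.002925
α₁ + 2α₂ = 0.9743
CA = 0.9743 × 3.58 = 3.49 mmol/L

CA = 3.49 mmol/L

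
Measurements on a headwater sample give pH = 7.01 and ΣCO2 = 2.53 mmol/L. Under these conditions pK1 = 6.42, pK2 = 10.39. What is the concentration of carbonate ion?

α₂ = 1 / (1 + [H⁺]/K2 + [H⁺]²/(K1K2)) = 1 / (1 + 10^+3.38 + 10^+2.79)
   = 1 / (1 + 2398.8 + 616.60) = 1/3016.4 = 0.0003315
[CO3²⁻] = α₂ × DIC = 0.0003315 × 2.53 = 0.000839 mmol/L = 0.839 μmol/L

[CO3²⁻] = 0.839 μmol/L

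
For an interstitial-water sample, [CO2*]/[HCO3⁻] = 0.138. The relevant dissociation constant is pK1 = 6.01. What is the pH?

From K1 = [H⁺][HCO3⁻]/[CO2*]:  pH = pK1 − log₁₀([CO2*]/[HCO3⁻])
log₁₀(0.138) = -0.860
pH = 6.01 − (-0.860) = 6.87

pH = 6.87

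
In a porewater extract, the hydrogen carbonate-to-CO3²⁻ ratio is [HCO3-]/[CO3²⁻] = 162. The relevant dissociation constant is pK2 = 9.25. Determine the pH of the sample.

pH = 7.04

From K2 = [H⁺][CO3²⁻]/[HCO3-]:  pH = pK2 − log₁₀([HCO3-]/[CO3²⁻])
log₁₀(162) = +2.210
pH = 9.25 − (+2.210) = 7.04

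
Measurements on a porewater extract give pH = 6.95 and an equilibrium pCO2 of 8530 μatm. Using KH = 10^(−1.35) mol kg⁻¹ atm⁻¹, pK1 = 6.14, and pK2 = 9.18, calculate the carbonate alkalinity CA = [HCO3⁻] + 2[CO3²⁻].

CA = 2.49 mmol/kg

[CO2*] = KH · pCO2 = 10^(−1.35) × 8530×10^-6 = 3.810×10^-4 mol/kg
α₀ = 1/(1 + K1/[H⁺] + K1K2/[H⁺]²) = 1/(1 + 10^+0.81 + 10^-1.42) = 0.1334
DIC = [CO2*]/α₀ = 3.810×10^-4 / 0.1334 = 2.856 mmol/kg
CA = (α₁ + 2α₂)·DIC = (0.8615 + 2×0.005073) × 2.856 = 2.49 mmol/kg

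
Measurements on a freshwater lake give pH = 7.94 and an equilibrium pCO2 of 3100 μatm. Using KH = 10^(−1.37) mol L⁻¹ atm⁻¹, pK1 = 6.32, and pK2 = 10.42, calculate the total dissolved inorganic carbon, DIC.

DIC = 5.66 mmol/L

[CO2*] = KH · pCO2 = 10^(−1.37) × 3100×10^-6 = 1.322×10^-4 mol/L
α₀ = 1/(1 + K1/[H⁺] + K1K2/[H⁺]²) = 1/(1 + 10^+1.62 + 10^-0.86) = 0.02335
DIC = [CO2*]/α₀ = 1.322×10^-4 / 0.02335 = 5.66 mmol/L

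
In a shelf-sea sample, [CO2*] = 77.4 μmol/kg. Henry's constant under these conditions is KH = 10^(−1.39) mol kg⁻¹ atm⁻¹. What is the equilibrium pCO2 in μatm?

pCO2 = 1900 μatm

KH = 10^(−1.39) = 4.074×10^-2 mol kg⁻¹ atm⁻¹
pCO2 = [CO2*]/KH = 77.4×10^-6 / 4.074×10^-2 = 1.90×10^-3 atm = 1900 μatm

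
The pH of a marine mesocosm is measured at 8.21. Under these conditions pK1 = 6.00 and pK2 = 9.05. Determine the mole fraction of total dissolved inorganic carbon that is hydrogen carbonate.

α₁ = 0.869

α₁ = 1 / (1 + [H⁺]/K1 + K2/[H⁺]) = 1 / (1 + 10^-2.21 + 10^-0.84)
   = 1 / (1 + 0.0061660 + 0.14454) = 1/1.1507 = 0.8690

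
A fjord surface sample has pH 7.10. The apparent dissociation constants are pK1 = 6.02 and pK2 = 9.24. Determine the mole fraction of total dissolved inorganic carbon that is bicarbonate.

α₁ = 1 / (1 + [H⁺]/K1 + K2/[H⁺]) = 1 / (1 + 10^-1.08 + 10^-2.14)
   = 1 / (1 + 0.083176 + 0.0072444) = 1/1.0904 = 0.9171

α₁ = 0.917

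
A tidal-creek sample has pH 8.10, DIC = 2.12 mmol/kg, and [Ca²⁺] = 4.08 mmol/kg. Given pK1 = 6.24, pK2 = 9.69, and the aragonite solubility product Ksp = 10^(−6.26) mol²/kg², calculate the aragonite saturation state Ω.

Ω = 0.389

α₂ = 1 / (1 + [H⁺]/K2 + [H⁺]²/(K1K2)) = 1 / (1 + 10^+1.59 + 10^-0.27)
   = 1 / (1 + 38.905 + 0.53703) = 1/40.442 = 0.02473
[CO3²⁻] = α₂ × DIC = 0.02473 × 2.12 = 0.05242 mmol/kg
Ksp = 10^(−6.26) = 5.495×10^-7
Ω = [Ca²⁺][CO3²⁻]/Ksp = (4.08×10^-3)(5.242×10^-5) / 5.495×10^-7 = 0.389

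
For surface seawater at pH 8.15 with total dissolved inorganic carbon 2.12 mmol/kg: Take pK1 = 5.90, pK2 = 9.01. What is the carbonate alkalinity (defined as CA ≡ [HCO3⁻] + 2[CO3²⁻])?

CA = [HCO3⁻] + 2[CO3²⁻] = (α₁ + 2α₂)·DIC
At pH 8.15: [H⁺]/K1 = 10^-2.25 = 0.0056234, K2/[H⁺] = 10^-0.86 = 0.13804
α₁ = 1/(1 + 0.0056234 + 0.13804) = 1/1.1437 = 0.8744; α₂ = α₁·K2/[H⁺] = 0.1207
α₁ + 2α₂ = 1.1158
CA = 1.1158 × 2.12 = 2.37 mmol/kg

CA = 2.37 mmol/kg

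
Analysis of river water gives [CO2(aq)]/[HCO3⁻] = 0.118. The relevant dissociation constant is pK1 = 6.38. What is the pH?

pH = 7.31

From K1 = [H⁺][HCO3⁻]/[CO2(aq)]:  pH = pK1 − log₁₀([CO2(aq)]/[HCO3⁻])
log₁₀(0.118) = -0.928
pH = 6.38 − (-0.928) = 7.31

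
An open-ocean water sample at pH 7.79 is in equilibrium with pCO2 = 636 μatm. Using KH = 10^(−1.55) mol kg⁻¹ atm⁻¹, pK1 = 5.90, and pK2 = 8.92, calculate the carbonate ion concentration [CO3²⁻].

[CO2*] = KH · pCO2 = 10^(−1.55) × 636×10^-6 = 1.792×10^-5 mol/kg
α₀ = 1/(1 + K1/[H⁺] + K1K2/[H⁺]²) = 1/(1 + 10^+1.89 + 10^+0.76) = 0.01185
DIC = [CO2*]/α₀ = 1.792×10^-5 / 0.01185 = 1.512 mmol/kg
[CO3²⁻] = α₂·DIC; α₂ = 0.06820, so [CO3²⁻] = 0.06820 × 1.512 = 0.103 mmol/kg

[CO3²⁻] = 0.103 mmol/kg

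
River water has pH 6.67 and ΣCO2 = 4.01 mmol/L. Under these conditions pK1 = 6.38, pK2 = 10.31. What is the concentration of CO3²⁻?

α₂ = 1 / (1 + [H⁺]/K2 + [H⁺]²/(K1K2)) = 1 / (1 + 10^+3.64 + 10^+3.35)
   = 1 / (1 + 4365.2 + 2238.7) = 1/6604.9 = 0.0001514
[CO3²⁻] = α₂ × DIC = 0.0001514 × 4.01 = 0.000607 mmol/L = 0.607 μmol/L

[CO3²⁻] = 0.607 μmol/L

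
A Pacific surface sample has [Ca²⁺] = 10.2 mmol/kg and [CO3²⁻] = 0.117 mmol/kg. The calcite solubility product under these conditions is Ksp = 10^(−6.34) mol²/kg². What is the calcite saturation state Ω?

Ω = 2.61

Ksp = 10^(−6.34) = 4.571×10^-7
Ω = [Ca²⁺][CO3²⁻]/Ksp = (10.2×10^-3)(0.117×10^-3) / 4.571×10^-7 = 2.61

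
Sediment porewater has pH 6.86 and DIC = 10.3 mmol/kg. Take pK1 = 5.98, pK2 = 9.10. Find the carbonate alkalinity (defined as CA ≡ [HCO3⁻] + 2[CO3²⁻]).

CA = [HCO3⁻] + 2[CO3²⁻] = (α₁ + 2α₂)·DIC
At pH 6.86: [H⁺]/K1 = 10^-0.88 = 0.13183, K2/[H⁺] = 10^-2.24 = 0.0057544
α₁ = 1/(1 + 0.13183 + 0.0057544) = 1/1.1376 = 0.8791; α₂ = α₁·K2/[H⁺] = 0.005058
α₁ + 2α₂ = 0.8892
CA = 0.8892 × 10.3 = 9.16 mmol/kg

CA = 9.16 mmol/kg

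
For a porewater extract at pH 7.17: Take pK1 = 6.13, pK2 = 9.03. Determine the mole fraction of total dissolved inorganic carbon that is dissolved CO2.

α₀ = 0.0825

α₀ = 1 / (1 + K1/[H⁺] + K1K2/[H⁺]²) = 1 / (1 + 10^+1.04 + 10^-0.82)
   = 1 / (1 + 10.965 + 0.15136) = 1/12.116 = 0.08253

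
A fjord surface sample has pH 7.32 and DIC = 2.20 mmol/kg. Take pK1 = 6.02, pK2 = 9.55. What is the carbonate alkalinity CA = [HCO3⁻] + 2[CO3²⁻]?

CA = 2.11 mmol/kg

CA = [HCO3⁻] + 2[CO3²⁻] = (α₁ + 2α₂)·DIC
At pH 7.32: [H⁺]/K1 = 10^-1.30 = 0.050119, K2/[H⁺] = 10^-2.23 = 0.0058884
α₁ = 1/(1 + 0.050119 + 0.0058884) = 1/1.0560 = 0.9470; α₂ = α₁·K2/[H⁺] = 0.005576
α₁ + 2α₂ = 0.9581
CA = 0.9581 × 2.20 = 2.11 mmol/kg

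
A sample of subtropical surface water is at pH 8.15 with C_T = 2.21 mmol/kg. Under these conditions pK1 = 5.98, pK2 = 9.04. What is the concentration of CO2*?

[CO2*] = 13.2 μmol/kg

α₀ = 1 / (1 + K1/[H⁺] + K1K2/[H⁺]²) = 1 / (1 + 10^+2.17 + 10^+1.28)
   = 1 / (1 + 147.91 + 19.055) = 1/167.97 = 0.005954
[CO2*] = α₀ × DIC = 0.005954 × 2.21 = 0.0132 mmol/kg = 13.2 μmol/kg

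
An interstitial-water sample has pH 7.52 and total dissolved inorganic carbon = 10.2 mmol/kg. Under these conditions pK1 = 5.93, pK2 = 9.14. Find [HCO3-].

[HCO3⁻] = 9.72 mmol/kg

α₁ = 1 / (1 + [H⁺]/K1 + K2/[H⁺]) = 1 / (1 + 10^-1.59 + 10^-1.62)
   = 1 / (1 + 0.025704 + 0.023988) = 1/1.0497 = 0.9527
[HCO3⁻] = α₁ × DIC = 0.9527 × 10.2 = 9.72 mmol/kg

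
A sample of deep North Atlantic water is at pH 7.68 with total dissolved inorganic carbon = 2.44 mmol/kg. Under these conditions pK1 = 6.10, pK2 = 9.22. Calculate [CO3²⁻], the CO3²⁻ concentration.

α₂ = 1 / (1 + [H⁺]/K2 + [H⁺]²/(K1K2)) = 1 / (1 + 10^+1.54 + 10^-0.04)
   = 1 / (1 + 34.674 + 0.91201) = 1/36.586 = 0.02733
[CO3²⁻] = α₂ × DIC = 0.02733 × 2.44 = 0.0667 mmol/kg

[CO3²⁻] = 0.0667 mmol/kg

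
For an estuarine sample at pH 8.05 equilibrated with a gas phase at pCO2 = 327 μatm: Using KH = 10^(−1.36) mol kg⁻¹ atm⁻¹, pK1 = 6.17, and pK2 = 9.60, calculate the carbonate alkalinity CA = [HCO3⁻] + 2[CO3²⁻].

[CO2*] = KH · pCO2 = 10^(−1.36) × 327×10^-6 = 1.427×10^-5 mol/kg
α₀ = 1/(1 + K1/[H⁺] + K1K2/[H⁺]²) = 1/(1 + 10^+1.88 + 10^+0.33) = 0.01266
DIC = [CO2*]/α₀ = 1.427×10^-5 / 0.01266 = 1.128 mmol/kg
CA = (α₁ + 2α₂)·DIC = (0.9603 + 2×0.02706) × 1.128 = 1.14 mmol/kg

CA = 1.14 mmol/kg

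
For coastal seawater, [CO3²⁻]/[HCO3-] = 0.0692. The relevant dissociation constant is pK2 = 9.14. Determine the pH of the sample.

pH = 7.98

From K2 = [H⁺][CO3²⁻]/[HCO3-]:  pH = pK2 + log₁₀([CO3²⁻]/[HCO3-])
log₁₀(0.0692) = -1.160
pH = 9.14 + (-1.160) = 7.98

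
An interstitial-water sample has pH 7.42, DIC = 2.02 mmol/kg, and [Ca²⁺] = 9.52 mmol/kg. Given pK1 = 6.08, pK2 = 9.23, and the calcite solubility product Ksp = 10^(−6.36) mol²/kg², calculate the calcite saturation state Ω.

α₂ = 1 / (1 + [H⁺]/K2 + [H⁺]²/(K1K2)) = 1 / (1 + 10^+1.81 + 10^+0.47)
   = 1 / (1 + 64.565 + 2.9512) = 1/68.517 = 0.01459
[CO3²⁻] = α₂ × DIC = 0.01459 × 2.02 = 0.02948 mmol/kg
Ksp = 10^(−6.36) = 4.365×10^-7
Ω = [Ca²⁺][CO3²⁻]/Ksp = (9.52×10^-3)(2.948×10^-5) / 4.365×10^-7 = 0.643

Ω = 0.643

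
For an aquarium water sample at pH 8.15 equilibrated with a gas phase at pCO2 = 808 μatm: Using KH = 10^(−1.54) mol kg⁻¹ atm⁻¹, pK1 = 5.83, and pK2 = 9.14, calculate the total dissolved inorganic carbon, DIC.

[CO2*] = KH · pCO2 = 10^(−1.54) × 808×10^-6 = 2.330×10^-5 mol/kg
α₀ = 1/(1 + K1/[H⁺] + K1K2/[H⁺]²) = 1/(1 + 10^+2.32 + 10^+1.33) = 0.004323
DIC = [CO2*]/α₀ = 2.330×10^-5 / 0.004323 = 5.39 mmol/kg

DIC = 5.39 mmol/kg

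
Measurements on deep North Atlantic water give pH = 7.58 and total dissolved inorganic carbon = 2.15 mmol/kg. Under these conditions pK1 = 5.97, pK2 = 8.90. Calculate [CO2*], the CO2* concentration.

[CO2*] = 0.0492 mmol/kg

α₀ = 1 / (1 + K1/[H⁺] + K1K2/[H⁺]²) = 1 / (1 + 10^+1.61 + 10^+0.29)
   = 1 / (1 + 40.738 + 1.9498) = 1/43.688 = 0.02289
[CO2*] = α₀ × DIC = 0.02289 × 2.15 = 0.0492 mmol/kg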